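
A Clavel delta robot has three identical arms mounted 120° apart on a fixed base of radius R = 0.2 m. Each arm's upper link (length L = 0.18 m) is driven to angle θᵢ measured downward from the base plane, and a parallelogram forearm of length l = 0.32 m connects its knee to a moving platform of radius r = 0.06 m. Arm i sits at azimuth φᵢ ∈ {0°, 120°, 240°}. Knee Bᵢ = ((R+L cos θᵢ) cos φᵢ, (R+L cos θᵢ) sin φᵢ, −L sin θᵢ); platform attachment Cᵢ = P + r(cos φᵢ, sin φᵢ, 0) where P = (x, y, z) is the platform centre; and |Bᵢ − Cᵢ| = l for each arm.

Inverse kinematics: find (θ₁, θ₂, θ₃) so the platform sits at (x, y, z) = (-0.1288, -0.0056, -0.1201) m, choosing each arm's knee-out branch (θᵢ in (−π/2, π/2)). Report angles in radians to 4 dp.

φ1=0.0° → target in arm frame (-0.1288, -0.0056)
  A=0.2688, B=-0.1201, C=(l²−L²−A²−y'²−z²)/(2L)=-0.0464
  √(A²+B²)=0.2944;  θ1 = -0.4202+1.7291 ≈ 1.3089
φ2=120.0° → target in arm frame (0.0596, 0.1143)
  e−x'=0.0804;  (l²−L²−(e−x')²−y'²−z²)/2L = 0.1001
  θ2 = atan2(B,A) + arccos(C/0.1446) = -0.1745
rotate P by −φ3: (0.0692, -0.1087, -0.1201)
  A=0.0708, B=-0.1201, C=(l²−L²−A²−y'²−z²)/(2L)=0.1076
  √(A²+B²)=0.1394;  θ3 = -1.0384+0.6886 ≈ -0.3498

θ₁ = 1.3089, θ₂ = -0.1745, θ₃ = -0.3498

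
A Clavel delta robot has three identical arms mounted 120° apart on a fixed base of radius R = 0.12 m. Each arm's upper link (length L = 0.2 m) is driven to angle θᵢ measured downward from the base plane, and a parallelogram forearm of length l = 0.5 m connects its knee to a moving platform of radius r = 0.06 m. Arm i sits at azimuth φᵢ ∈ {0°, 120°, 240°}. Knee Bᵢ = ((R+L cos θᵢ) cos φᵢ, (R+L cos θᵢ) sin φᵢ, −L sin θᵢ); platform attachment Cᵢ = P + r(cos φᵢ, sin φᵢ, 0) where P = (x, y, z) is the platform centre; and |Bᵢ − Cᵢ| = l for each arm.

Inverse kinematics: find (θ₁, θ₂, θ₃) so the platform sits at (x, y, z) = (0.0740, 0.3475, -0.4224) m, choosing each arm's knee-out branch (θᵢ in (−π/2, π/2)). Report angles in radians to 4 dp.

φ1=0.0° → target in arm frame (0.0740, 0.3475)
  A=-0.0140, B=-0.4224, C=(l²−L²−A²−y'²−z²)/(2L)=-0.2234
  γ=atan2(-0.4224,-0.0140)=-1.6039;  ψ=arccos(-0.5287)=2.1278;  θ1=γ+ψ≈0.5239
rotate P by −φ2: (0.2639, -0.2378, -0.4224)
  e−x'=-0.2039;  (l²−L²−(e−x')²−y'²−z²)/2L = -0.1665
  γ=atan2(-0.4224,-0.2039)=-2.0206;  ψ=arccos(-0.3549)=1.9336;  θ2=γ+ψ≈-0.0870
arm 3 (φ=240.0°): x'=-0.3379, y'=-0.1097
  A cos θ + B sin θ = C:  0.3979·cos θ + -0.4224·sin θ = -0.3470
  γ=atan2(-0.4224,0.3979)=-0.8152;  ψ=arccos(-0.5980)=2.2118;  θ3=γ+ψ≈1.3966

θ₁ = 0.5239, θ₂ = -0.0870, θ₃ = 1.3966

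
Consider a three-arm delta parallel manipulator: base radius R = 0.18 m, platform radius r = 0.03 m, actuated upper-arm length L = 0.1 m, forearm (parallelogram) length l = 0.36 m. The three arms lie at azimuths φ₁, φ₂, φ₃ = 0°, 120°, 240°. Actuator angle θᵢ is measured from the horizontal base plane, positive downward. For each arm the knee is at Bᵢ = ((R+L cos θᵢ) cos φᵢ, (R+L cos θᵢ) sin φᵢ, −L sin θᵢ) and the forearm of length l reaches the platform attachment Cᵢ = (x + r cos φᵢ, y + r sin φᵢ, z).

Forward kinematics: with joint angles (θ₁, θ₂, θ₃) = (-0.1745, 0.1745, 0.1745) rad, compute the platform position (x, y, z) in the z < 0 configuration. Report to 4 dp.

S1 = (0.2485·cos0.0°, 0.2485·sin0.0°, 0.0174) = (0.2485, 0.0000, 0.0174)
φ2=120.0°: virtual centre (-0.1242, 0.2152, -0.0174), radius l
φ3=240.0°: virtual centre (-0.1242, -0.2152, -0.0174), radius l
eliminate P² terms by subtracting sphere 1 from 2 and 3
plane₁₂: -0.7454x+0.4304y+-0.0694z = 0.0000
det = 0.6417;  x = 0.0000+-0.0932z,  y = 0.0000+0.0000z
sphere 1 gives Az²+Bz+C=0 with A=1.0087, B=0.0116, C=-0.0676;  B²−4AC=0.2727;  roots -0.2646, 0.2531;  negative root z = -0.2646
x = 0.0246, y = 0.0000

(0.0246, 0.0000, -0.2646)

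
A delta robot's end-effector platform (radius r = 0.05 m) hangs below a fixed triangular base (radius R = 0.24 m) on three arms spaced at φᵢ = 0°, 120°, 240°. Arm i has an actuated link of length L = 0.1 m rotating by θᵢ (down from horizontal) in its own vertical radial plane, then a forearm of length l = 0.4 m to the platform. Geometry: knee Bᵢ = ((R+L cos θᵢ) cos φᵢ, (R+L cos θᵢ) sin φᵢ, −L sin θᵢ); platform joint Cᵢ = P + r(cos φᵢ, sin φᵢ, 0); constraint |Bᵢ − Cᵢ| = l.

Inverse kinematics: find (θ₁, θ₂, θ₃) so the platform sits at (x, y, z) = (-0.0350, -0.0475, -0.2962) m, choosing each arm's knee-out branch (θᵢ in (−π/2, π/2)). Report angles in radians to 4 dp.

θ₁ = 0.5231, θ₂ = 0.4361, θ₃ = -0.3494

arm 1 (φ=0.0°): x'=-0.0350, y'=-0.0475
  A cos θ + B sin θ = C:  0.2250·cos θ + -0.2962·sin θ = 0.0469
  γ=atan2(-0.2962,0.2250)=-0.9212;  ψ=arccos(0.1261)=1.4443;  θ1=γ+ψ≈0.5231
arm 2 (φ=120.0°): x'=-0.0236, y'=0.0541
  A cos θ + B sin θ = C:  0.2136·cos θ + -0.2962·sin θ = 0.0685
  θ2 = atan2(B,A) + arccos(C/0.3652) = 0.4361
arm 3 (φ=240.0°): x'=0.0586, y'=-0.0066
  A=0.1314, B=-0.2962, C=(l²−L²−A²−y'²−z²)/(2L)=0.2248
  γ=atan2(-0.2962,0.1314)=-1.1534;  ψ=arccos(0.6939)=0.8039;  θ3=γ+ψ≈-0.3494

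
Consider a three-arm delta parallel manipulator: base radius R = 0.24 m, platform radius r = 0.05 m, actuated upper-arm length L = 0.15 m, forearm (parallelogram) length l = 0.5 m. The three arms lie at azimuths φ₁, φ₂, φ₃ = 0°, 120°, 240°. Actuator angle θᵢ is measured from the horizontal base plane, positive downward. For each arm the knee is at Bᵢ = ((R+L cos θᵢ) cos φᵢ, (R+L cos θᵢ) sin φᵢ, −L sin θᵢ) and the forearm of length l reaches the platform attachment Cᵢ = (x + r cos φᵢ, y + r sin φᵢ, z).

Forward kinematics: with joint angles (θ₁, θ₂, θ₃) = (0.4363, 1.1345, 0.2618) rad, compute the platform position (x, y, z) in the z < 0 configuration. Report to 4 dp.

(0.0451, -0.1215, -0.4588)

arm 1 at φ=0.0°: e+L cos θ1 = 0.3259;  centre 1 = (0.3259, 0.0000, -0.0634)
φ2=120.0°: virtual centre (-0.1267, 0.2194, -0.1359), radius l
φ3=240.0°: virtual centre (-0.1674, -0.2900, -0.0388), radius l
eliminate P² terms by subtracting sphere 1 from 2 and 3
plane₁₂: -0.9053x+0.4389y+-0.1451z = -0.0276
Cramer: x(z) = 0.0151-0.0653z;  y(z) = -0.0316+0.1959z
sphere 1 gives Az²+Bz+C=0 with A=1.0426, B=0.1550, C=-0.1484;  B²−4AC=0.6428;  roots -0.4588, 0.3102;  negative root z = -0.4588
x = 0.0451, y = -0.1215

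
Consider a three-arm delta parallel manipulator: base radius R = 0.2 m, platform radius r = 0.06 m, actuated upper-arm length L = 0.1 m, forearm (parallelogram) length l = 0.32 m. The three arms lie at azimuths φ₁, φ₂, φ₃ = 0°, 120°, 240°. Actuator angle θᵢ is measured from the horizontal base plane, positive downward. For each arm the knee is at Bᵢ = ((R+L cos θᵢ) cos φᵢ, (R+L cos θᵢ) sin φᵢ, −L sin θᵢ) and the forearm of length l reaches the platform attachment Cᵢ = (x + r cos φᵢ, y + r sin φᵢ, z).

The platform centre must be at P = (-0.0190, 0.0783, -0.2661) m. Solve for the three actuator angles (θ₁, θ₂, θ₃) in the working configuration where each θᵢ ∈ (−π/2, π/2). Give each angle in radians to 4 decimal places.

θ₁ = 0.6977, θ₂ = -0.0876, θ₃ = 0.9596

rotate P by −φ1: (-0.0190, 0.0783, -0.2661)
  A cos θ + B sin θ = C:  0.1590·cos θ + -0.2661·sin θ = -0.0491
  γ=atan2(-0.2661,0.1590)=-1.0322;  ψ=arccos(-0.1584)=1.7299;  θ1=γ+ψ≈0.6977
arm 2 (φ=120.0°): x'=0.0773, y'=-0.0227
  e−x'=0.0627;  (l²−L²−(e−x')²−y'²−z²)/2L = 0.0857
  √(A²+B²)=0.2734;  θ2 = -1.3394+1.2518 ≈ -0.0876
rotate P by −φ3: (-0.0583, -0.0556, -0.2661)
  A cos θ + B sin θ = C:  0.1983·cos θ + -0.2661·sin θ = -0.1041
  θ3 = atan2(B,A) + arccos(C/0.3319) = 0.9596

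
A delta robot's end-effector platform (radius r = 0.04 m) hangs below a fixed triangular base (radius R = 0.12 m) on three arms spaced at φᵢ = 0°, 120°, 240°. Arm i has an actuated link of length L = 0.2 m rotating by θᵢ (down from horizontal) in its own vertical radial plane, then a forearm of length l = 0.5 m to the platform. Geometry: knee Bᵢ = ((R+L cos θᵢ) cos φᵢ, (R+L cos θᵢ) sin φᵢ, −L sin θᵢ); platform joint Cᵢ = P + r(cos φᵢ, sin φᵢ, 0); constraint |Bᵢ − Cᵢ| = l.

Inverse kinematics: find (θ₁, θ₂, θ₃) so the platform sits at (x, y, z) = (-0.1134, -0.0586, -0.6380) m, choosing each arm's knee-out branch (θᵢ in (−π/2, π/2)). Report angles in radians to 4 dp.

θ₁ = 1.3962, θ₂ = 1.1346, θ₃ = 0.8726

arm 1 (φ=0.0°): x'=-0.1134, y'=-0.0586
  e−x'=0.1934;  (l²−L²−(e−x')²−y'²−z²)/2L = -0.5947
  γ=atan2(-0.6380,0.1934)=-1.2765;  ψ=arccos(-0.8921)=2.6727;  θ1=γ+ψ≈1.3962
rotate P by −φ2: (0.0060, 0.1275, -0.6380)
  A cos θ + B sin θ = C:  0.0740·cos θ + -0.6380·sin θ = -0.5470
  γ=atan2(-0.6380,0.0740)=-1.4552;  ψ=arccos(-0.8516)=2.5898;  θ2=γ+ψ≈1.1346
rotate P by −φ3: (0.1074, -0.0689, -0.6380)
  e−x'=-0.0274;  (l²−L²−(e−x')²−y'²−z²)/2L = -0.5064
  γ=atan2(-0.6380,-0.0274)=-1.6138;  ψ=arccos(-0.7929)=2.4864;  θ3=γ+ψ≈0.8726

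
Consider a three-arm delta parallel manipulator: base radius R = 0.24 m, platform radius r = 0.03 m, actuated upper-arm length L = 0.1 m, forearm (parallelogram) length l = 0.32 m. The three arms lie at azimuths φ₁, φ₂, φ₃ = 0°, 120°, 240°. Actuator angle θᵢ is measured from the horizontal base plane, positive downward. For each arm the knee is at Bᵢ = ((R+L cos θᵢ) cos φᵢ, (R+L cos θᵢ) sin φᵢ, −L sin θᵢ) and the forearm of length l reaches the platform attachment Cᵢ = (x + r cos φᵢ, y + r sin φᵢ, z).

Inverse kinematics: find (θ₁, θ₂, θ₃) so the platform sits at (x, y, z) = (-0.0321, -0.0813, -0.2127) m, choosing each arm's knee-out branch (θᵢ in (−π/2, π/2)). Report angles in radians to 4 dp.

φ1=0.0° → target in arm frame (-0.0321, -0.0813)
  e−x'=0.2421;  (l²−L²−(e−x')²−y'²−z²)/2L = -0.0903
  √(A²+B²)=0.3223;  θ1 = -0.7208+1.8549 ≈ 1.1340
φ2=120.0° → target in arm frame (-0.0544, 0.0684)
  A cos θ + B sin θ = C:  0.2644·cos θ + -0.2127·sin θ = -0.1371
  √(A²+B²)=0.3393;  θ2 = -0.6775+1.9866 ≈ 1.3091
arm 3 (φ=240.0°): x'=0.0865, y'=0.0129
  e−x'=0.1235;  (l²−L²−(e−x')²−y'²−z²)/2L = 0.1587
  γ=atan2(-0.2127,0.1235)=-1.0446;  ψ=arccos(0.6450)=0.8698;  θ3=γ+ψ≈-0.1748

θ₁ = 1.1340, θ₂ = 1.3091, θ₃ = -0.1748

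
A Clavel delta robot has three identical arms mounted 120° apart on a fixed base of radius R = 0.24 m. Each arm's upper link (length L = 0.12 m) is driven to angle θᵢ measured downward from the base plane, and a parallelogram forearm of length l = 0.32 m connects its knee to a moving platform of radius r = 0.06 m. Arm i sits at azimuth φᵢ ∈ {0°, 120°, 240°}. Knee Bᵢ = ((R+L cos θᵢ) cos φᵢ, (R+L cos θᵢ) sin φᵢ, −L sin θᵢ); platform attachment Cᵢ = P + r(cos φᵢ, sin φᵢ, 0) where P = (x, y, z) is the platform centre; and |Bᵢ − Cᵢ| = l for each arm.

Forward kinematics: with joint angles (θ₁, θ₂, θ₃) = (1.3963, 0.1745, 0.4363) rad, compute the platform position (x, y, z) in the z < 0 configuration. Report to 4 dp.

(-0.1008, 0.0156, -0.2238)

φ1=0.0°: virtual centre (0.2008, 0.0000, -0.1182), radius l
φ2=120.0°: virtual centre (-0.1491, 0.2582, -0.0208), radius l
S3 = (0.2888·cos240.0°, 0.2888·sin240.0°, -0.0507) = (-0.1444, -0.2501, -0.0507)
eliminate P² terms by subtracting sphere 1 from 2 and 3
linear system: -0.6998x+0.5165y = 0.0350−0.1947z; -0.6904x+-0.5001y = 0.0317−0.1349z
det = 0.7066;  x = -0.0479+0.2364z,  y = 0.0029+-0.0566z
quadratic in z: (1.0591)z²+(0.1184)z+(-0.0265)=0, √Δ=0.3556 → z ∈ {-0.2238, 0.1120}; z = -0.2238 (taking z<0)
x = -0.1008, y = 0.0156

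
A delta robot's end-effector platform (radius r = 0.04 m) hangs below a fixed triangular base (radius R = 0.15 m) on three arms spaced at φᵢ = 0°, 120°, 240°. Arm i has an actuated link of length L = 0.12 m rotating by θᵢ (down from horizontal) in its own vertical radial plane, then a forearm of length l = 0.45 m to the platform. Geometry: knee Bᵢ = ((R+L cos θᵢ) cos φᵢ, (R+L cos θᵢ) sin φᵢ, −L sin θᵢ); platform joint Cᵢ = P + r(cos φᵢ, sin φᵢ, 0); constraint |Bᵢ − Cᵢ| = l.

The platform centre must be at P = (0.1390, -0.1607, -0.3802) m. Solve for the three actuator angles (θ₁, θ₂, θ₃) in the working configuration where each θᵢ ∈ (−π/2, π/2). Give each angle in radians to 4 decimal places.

θ₁ = -0.2617, θ₂ = 1.2219, θ₃ = 0.0879

rotate P by −φ1: (0.1390, -0.1607, -0.3802)
  A cos θ + B sin θ = C:  -0.0290·cos θ + -0.3802·sin θ = 0.0703
  √(A²+B²)=0.3813;  θ1 = -1.6469+1.3853 ≈ -0.2617
rotate P by −φ2: (-0.2087, -0.0400, -0.3802)
  e−x'=0.3187;  (l²−L²−(e−x')²−y'²−z²)/2L = -0.2484
  √(A²+B²)=0.4961;  θ2 = -0.8732+2.0951 ≈ 1.2219
arm 3 (φ=240.0°): x'=0.0697, y'=0.2007
  A=0.0403, B=-0.3802, C=(l²−L²−A²−y'²−z²)/(2L)=0.0068
  γ=atan2(-0.3802,0.0403)=-1.4651;  ψ=arccos(0.0178)=1.5530;  θ3=γ+ψ≈0.0879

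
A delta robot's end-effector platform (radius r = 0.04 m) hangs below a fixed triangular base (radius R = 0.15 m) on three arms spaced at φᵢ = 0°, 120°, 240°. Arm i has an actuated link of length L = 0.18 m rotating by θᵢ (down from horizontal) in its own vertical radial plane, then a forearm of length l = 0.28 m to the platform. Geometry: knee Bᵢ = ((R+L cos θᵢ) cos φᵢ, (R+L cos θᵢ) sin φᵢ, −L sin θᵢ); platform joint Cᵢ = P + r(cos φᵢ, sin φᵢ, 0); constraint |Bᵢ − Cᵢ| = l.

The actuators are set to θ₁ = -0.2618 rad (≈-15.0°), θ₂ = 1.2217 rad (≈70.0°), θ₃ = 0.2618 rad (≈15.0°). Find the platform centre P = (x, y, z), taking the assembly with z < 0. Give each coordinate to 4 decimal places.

φ1=0.0°: virtual centre (0.2839, 0.0000, 0.0466), radius l
arm 2 at φ=120.0°: (R−r)+L cos θ2 = 0.1716;  S2 = (-0.0858, 0.1486, -0.1691)
S3 = (0.2839·cos240.0°, 0.2839·sin240.0°, -0.0466) = (-0.1419, -0.2458, -0.0466)
eliminate P² terms by subtracting sphere 1 from 2 and 3
[-0.7393 0.2972 -0.4315]·P = -0.0247;  [-0.8516 -0.4917 -0.1864]·P = 0.0000
det = 0.6166;  x = 0.0197+-0.4339z,  y = -0.0341+0.3725z
quadratic in z: (1.3270)z²+(0.1106)z+(-0.0053)=0, √Δ=0.2007 → z ∈ {-0.1173, 0.0339}; z = -0.1173 (taking z<0)
x = 0.0706, y = -0.0778

(0.0706, -0.0778, -0.1173)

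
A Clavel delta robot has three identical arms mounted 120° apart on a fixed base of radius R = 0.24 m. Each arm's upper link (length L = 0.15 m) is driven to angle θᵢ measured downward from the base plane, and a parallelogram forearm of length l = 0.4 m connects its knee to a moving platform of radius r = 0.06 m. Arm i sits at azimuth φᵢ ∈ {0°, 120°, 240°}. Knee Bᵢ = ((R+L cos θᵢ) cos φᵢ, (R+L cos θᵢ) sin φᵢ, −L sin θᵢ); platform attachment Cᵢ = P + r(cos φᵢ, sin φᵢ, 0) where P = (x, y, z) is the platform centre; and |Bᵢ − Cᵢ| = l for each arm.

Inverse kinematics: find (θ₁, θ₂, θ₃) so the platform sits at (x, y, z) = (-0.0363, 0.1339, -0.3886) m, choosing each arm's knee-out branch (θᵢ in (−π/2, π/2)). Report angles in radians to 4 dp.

θ₁ = 1.1344, θ₂ = 0.2618, θ₃ = 1.3966

rotate P by −φ1: (-0.0363, 0.1339, -0.3886)
  A cos θ + B sin θ = C:  0.2163·cos θ + -0.3886·sin θ = -0.2607
  θ1 = atan2(B,A) + arccos(C/0.4447) = 1.1344
rotate P by −φ2: (0.1341, -0.0355, -0.3886)
  A cos θ + B sin θ = C:  0.0459·cos θ + -0.3886·sin θ = -0.0563
  √(A²+B²)=0.3913;  θ2 = -1.4533+1.7151 ≈ 0.2618
arm 3 (φ=240.0°): x'=-0.0978, y'=-0.0984
  A=0.2778, B=-0.3886, C=(l²−L²−A²−y'²−z²)/(2L)=-0.3346
  √(A²+B²)=0.4777;  θ3 = -0.9501+2.3467 ≈ 1.3966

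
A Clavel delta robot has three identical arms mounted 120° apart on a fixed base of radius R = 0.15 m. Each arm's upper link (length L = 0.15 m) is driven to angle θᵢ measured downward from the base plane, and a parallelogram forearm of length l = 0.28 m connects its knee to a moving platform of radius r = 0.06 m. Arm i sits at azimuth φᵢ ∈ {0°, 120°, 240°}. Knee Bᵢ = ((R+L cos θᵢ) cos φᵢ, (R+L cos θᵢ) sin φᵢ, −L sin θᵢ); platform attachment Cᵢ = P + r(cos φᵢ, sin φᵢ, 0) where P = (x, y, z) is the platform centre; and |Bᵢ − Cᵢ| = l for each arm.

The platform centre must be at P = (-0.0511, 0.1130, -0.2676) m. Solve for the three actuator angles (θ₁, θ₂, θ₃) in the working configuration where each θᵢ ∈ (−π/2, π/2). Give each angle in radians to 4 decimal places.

θ₁ = 1.0476, θ₂ = 0.0872, θ₃ = 1.1348

arm 1 (φ=0.0°): x'=-0.0511, y'=0.1130
  A cos θ + B sin θ = C:  0.1411·cos θ + -0.2676·sin θ = -0.1613
  θ1 = atan2(B,A) + arccos(C/0.3025) = 1.0476
rotate P by −φ2: (0.1234, -0.0122, -0.2676)
  A=-0.0334, B=-0.2676, C=(l²−L²−A²−y'²−z²)/(2L)=-0.0566
  √(A²+B²)=0.2697;  θ2 = -1.6950+1.7822 ≈ 0.0872
arm 3 (φ=240.0°): x'=-0.0723, y'=-0.1008
  A=0.1623, B=-0.2676, C=(l²−L²−A²−y'²−z²)/(2L)=-0.1740
  √(A²+B²)=0.3130;  θ3 = -1.0256+2.1604 ≈ 1.1348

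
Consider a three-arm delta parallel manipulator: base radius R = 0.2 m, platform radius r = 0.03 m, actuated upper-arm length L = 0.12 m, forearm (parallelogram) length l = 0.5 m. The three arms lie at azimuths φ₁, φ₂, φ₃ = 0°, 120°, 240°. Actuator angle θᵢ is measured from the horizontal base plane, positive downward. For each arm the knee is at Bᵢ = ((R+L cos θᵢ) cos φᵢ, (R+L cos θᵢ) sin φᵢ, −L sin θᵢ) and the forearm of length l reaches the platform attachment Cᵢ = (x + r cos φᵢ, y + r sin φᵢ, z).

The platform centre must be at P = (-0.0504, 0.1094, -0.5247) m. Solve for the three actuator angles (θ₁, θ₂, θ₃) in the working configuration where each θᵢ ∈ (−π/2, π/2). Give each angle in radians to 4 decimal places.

θ₁ = 1.2219, θ₂ = 0.4364, θ₃ = 1.3091

rotate P by −φ1: (-0.0504, 0.1094, -0.5247)
  A cos θ + B sin θ = C:  0.2204·cos θ + -0.5247·sin θ = -0.4177
  √(A²+B²)=0.5691;  θ1 = -1.1731+2.3950 ≈ 1.2219
φ2=120.0° → target in arm frame (0.1199, -0.0111)
  e−x'=0.0501;  (l²−L²−(e−x')²−y'²−z²)/2L = -0.1764
  θ2 = atan2(B,A) + arccos(C/0.5271) = 0.4364
rotate P by −φ3: (-0.0695, -0.0983, -0.5247)
  A=0.2395, B=-0.5247, C=(l²−L²−A²−y'²−z²)/(2L)=-0.4448
  √(A²+B²)=0.5768;  θ3 = -1.1425+2.4516 ≈ 1.3091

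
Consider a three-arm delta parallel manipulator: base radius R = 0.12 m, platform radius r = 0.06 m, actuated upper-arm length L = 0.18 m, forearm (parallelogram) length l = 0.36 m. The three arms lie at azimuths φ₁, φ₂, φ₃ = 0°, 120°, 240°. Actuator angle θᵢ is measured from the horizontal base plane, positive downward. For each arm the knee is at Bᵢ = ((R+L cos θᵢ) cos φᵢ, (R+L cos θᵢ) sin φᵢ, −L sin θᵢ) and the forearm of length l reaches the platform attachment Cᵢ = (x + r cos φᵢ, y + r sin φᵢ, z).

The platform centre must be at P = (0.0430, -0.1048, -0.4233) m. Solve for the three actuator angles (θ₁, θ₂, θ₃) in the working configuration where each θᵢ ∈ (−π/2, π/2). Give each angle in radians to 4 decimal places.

θ₁ = 0.6980, θ₂ = 1.1343, θ₃ = 0.6106

φ1=0.0° → target in arm frame (0.0430, -0.1048)
  A cos θ + B sin θ = C:  0.0170·cos θ + -0.4233·sin θ = -0.2590
  γ=atan2(-0.4233,0.0170)=-1.5307;  ψ=arccos(-0.6115)=2.2287;  θ1=γ+ψ≈0.6980
φ2=120.0° → target in arm frame (-0.1123, 0.0152)
  A cos θ + B sin θ = C:  0.1723·cos θ + -0.4233·sin θ = -0.3108
  θ2 = atan2(B,A) + arccos(C/0.4570) = 1.1343
arm 3 (φ=240.0°): x'=0.0693, y'=0.0896
  e−x'=-0.0093;  (l²−L²−(e−x')²−y'²−z²)/2L = -0.2503
  θ3 = atan2(B,A) + arccos(C/0.4234) = 0.6106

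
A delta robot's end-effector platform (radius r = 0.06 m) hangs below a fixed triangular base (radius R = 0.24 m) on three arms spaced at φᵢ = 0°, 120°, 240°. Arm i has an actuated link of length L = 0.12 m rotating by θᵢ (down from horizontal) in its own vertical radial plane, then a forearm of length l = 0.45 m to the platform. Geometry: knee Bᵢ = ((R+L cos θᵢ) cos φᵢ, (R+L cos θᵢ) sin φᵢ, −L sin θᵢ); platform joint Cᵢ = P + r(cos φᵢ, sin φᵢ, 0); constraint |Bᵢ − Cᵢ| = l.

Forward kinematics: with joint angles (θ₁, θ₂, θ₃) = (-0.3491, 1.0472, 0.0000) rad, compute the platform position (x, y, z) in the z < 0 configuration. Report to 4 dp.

(0.0915, -0.1061, -0.3472)

S1 = (0.2928·cos0.0°, 0.2928·sin0.0°, 0.0410) = (0.2928, 0.0000, 0.0410)
S2 = (0.2400·cos120.0°, 0.2400·sin120.0°, -0.1039) = (-0.1200, 0.2078, -0.1039)
arm 3 at φ=240.0°: ρ3 = 0.3000;  S3 = (-0.1500, -0.2598, 0.0000)
|S₂|²−|S₁|² = -0.0190;  |S₃|²−|S₁|² = 0.0026
[-0.8255 0.4157 -0.2899]·P = -0.0190;  [-0.8855 -0.5196 -0.0821]·P = 0.0026
Cramer: x(z) = 0.0110-0.2318z;  y(z) = -0.0238+0.2371z
quadratic in z: (1.1100)z²+(0.0373)z+(-0.1209)=0, √Δ=0.7335 → z ∈ {-0.3472, 0.3136}; z = -0.3472 (taking z<0)
x = 0.0915, y = -0.1061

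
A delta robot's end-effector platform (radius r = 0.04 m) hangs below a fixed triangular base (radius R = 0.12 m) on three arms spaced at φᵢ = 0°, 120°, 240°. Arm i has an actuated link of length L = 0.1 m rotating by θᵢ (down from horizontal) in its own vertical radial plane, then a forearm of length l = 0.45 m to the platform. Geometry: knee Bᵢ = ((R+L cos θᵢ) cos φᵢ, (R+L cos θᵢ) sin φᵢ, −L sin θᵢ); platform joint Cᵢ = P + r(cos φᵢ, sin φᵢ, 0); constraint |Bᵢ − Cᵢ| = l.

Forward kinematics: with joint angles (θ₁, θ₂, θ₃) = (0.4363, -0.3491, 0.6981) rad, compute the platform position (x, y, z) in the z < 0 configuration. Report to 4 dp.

(-0.0384, 0.1458, -0.4131)

φ1=0.0°: virtual centre (0.1706, 0.0000, -0.0423), radius l
S2 = (0.1740·cos120.0°, 0.1740·sin120.0°, 0.0342) = (-0.0870, 0.1507, 0.0342)
φ3=240.0°: virtual centre (-0.0783, -0.1356, -0.0643), radius l
eliminate P² terms by subtracting sphere 1 from 2 and 3
[-0.5152 0.3013 0.1529]·P = 0.0005;  [-0.4979 -0.2713 -0.0440]·P = -0.0022
Cramer: x(z) = 0.0018+0.0974z;  y(z) = 0.0049-0.3410z
sphere 1 gives Az²+Bz+C=0 with A=1.1258, B=0.0483, C=-0.1722;  B²−4AC=0.7778;  roots -0.4131, 0.3702;  negative root z = -0.4131
x = -0.0384, y = 0.1458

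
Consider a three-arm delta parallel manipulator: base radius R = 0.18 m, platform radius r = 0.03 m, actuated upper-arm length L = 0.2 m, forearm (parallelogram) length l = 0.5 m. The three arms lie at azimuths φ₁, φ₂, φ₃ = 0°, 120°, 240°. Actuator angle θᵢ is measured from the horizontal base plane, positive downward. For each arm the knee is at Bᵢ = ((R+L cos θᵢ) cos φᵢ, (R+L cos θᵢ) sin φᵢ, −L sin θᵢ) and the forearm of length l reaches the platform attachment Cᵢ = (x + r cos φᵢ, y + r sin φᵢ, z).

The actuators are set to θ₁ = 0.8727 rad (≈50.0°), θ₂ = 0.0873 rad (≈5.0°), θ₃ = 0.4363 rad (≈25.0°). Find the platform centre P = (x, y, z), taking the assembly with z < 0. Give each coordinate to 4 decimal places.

(-0.1218, 0.0537, -0.4479)

φ1=0.0°: virtual centre (0.2786, 0.0000, -0.1532), radius l
O2 = (0.3492·cos120.0°, 0.3492·sin120.0°, -0.0174) = (-0.1746, 0.3024, -0.0174)
arm 3 at φ=240.0°: ρ3 = 0.3313;  O3 = (-0.1656, -0.2869, -0.0845)
subtract pairs → two planes through P
plane₁₂: -0.9063x+0.6049y+0.2716z = 0.0212
det = 1.0574;  x = -0.0206+0.2259z,  y = 0.0043+-0.1104z
into |P−O₁|² = l²: 1.0632z² + 0.1703z + -0.1370 = 0;  Δ = 0.6118;  z = -0.4479 or 0.2877 → z<0 root = -0.4479
x = -0.1218, y = 0.0537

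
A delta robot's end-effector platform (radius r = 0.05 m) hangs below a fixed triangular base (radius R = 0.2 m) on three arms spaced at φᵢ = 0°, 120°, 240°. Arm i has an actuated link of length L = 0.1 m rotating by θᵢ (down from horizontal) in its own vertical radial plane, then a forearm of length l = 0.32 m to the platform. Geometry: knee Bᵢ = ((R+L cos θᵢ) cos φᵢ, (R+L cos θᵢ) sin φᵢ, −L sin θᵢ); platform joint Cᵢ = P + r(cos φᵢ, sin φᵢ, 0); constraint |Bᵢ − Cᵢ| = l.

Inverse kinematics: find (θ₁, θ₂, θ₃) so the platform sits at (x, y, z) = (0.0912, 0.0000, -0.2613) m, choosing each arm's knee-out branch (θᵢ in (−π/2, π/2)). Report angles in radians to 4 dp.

θ₁ = -0.1747, θ₂ = 0.9600, θ₃ = 0.9600

φ1=0.0° → target in arm frame (0.0912, 0.0000)
  A cos θ + B sin θ = C:  0.0588·cos θ + -0.2613·sin θ = 0.1033
  γ=atan2(-0.2613,0.0588)=-1.3495;  ψ=arccos(0.3858)=1.1747;  θ1=γ+ψ≈-0.1747
φ2=120.0° → target in arm frame (-0.0456, -0.0790)
  A=0.1956, B=-0.2613, C=(l²−L²−A²−y'²−z²)/(2L)=-0.1019
  γ=atan2(-0.2613,0.1956)=-0.9282;  ψ=arccos(-0.3121)=1.8882;  θ2=γ+ψ≈0.9600
arm 3 (φ=240.0°): x'=-0.0456, y'=0.0790
  A cos θ + B sin θ = C:  0.1956·cos θ + -0.2613·sin θ = -0.1019
  √(A²+B²)=0.3264;  θ3 = -0.9282+1.8882 ≈ 0.9600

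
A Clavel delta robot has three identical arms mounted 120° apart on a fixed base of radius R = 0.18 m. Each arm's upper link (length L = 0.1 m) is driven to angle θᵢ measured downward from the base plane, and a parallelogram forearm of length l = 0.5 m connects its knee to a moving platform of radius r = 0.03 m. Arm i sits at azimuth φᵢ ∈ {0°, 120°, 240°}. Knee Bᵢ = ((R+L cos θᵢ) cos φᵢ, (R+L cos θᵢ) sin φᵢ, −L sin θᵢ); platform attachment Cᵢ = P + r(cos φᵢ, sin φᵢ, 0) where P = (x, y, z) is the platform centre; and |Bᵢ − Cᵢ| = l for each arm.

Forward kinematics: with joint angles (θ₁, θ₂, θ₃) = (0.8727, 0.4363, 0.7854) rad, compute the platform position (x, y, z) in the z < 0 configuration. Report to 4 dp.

(-0.0373, 0.0426, -0.5066)

S1 = (0.2143·cos0.0°, 0.2143·sin0.0°, -0.0766) = (0.2143, 0.0000, -0.0766)
φ2=120.0°: virtual centre (-0.1203, 0.2084, -0.0423), radius l
S3 = (0.2207·cos240.0°, 0.2207·sin240.0°, -0.0707) = (-0.1104, -0.1911, -0.0707)
eliminate P² terms by subtracting sphere 1 from 2 and 3
linear system: -0.6692x+0.4168y = 0.0079−0.0687z; -0.6493x+-0.3823y = 0.0019−0.0118z
Cramer: x(z) = -0.0073+0.0592z;  y(z) = 0.0073-0.0697z
into |P−S₁|² = l²: 1.0084z² + 0.1260z + -0.1950 = 0;  Δ = 0.8024;  z = -0.5066 or 0.3817 → z<0 root = -0.5066
x = -0.0373, y = 0.0426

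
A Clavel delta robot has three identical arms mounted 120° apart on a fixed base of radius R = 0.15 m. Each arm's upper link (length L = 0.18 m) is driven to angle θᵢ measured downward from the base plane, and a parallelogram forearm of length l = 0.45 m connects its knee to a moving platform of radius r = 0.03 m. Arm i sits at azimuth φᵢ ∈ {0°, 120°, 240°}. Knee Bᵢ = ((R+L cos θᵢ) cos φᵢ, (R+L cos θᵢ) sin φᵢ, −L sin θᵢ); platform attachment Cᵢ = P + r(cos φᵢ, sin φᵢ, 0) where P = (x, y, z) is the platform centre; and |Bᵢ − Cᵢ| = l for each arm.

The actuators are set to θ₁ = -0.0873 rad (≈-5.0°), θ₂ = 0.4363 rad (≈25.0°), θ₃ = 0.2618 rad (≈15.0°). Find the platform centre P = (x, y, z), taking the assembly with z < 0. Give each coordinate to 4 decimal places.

φ1=0.0°: virtual centre (0.2993, 0.0000, 0.0157), radius l
φ2=120.0°: virtual centre (-0.1416, 0.2452, -0.0761), radius l
φ3=240.0°: virtual centre (-0.1469, -0.2545, -0.0466), radius l
eliminate P² terms by subtracting sphere 1 from 2 and 3
plane₁₂: -0.8818x+0.4904y+-0.1835z = -0.0039
Cramer: x(z) = 0.0030-0.1743z;  y(z) = -0.0026+0.0609z
into |P−centre ₁|² = l²: 1.0341z² + 0.0716z + -0.1144 = 0;  Δ = 0.4784;  z = -0.3690 or 0.2998 → z<0 root = -0.3690
x = 0.0673, y = -0.0251

(0.0673, -0.0251, -0.3690)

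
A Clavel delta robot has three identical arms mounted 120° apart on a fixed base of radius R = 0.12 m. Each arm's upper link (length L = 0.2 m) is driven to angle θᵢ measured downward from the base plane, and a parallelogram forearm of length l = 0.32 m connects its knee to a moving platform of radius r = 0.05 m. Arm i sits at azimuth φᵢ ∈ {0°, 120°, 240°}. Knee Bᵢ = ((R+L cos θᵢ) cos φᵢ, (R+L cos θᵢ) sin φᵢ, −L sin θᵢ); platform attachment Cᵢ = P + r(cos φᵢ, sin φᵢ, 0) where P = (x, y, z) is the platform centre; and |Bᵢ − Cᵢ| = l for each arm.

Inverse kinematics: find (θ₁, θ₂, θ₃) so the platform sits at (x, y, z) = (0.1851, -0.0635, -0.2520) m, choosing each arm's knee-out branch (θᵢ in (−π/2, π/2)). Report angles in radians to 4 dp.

arm 1 (φ=0.0°): x'=0.1851, y'=-0.0635
  A cos θ + B sin θ = C:  -0.1151·cos θ + -0.2520·sin θ = -0.0460
  γ=atan2(-0.2520,-0.1151)=-1.9992;  ψ=arccos(-0.1659)=1.7375;  θ1=γ+ψ≈-0.2618
φ2=120.0° → target in arm frame (-0.1475, -0.1286)
  A=0.2175, B=-0.2520, C=(l²−L²−A²−y'²−z²)/(2L)=-0.1624
  √(A²+B²)=0.3329;  θ2 = -0.8587+2.0803 ≈ 1.2217
φ3=240.0° → target in arm frame (-0.0376, 0.1921)
  e−x'=0.1076;  (l²−L²−(e−x')²−y'²−z²)/2L = -0.1239
  √(A²+B²)=0.2740;  θ3 = -1.1674+2.0400 ≈ 0.8726

θ₁ = -0.2618, θ₂ = 1.2217, θ₃ = 0.8726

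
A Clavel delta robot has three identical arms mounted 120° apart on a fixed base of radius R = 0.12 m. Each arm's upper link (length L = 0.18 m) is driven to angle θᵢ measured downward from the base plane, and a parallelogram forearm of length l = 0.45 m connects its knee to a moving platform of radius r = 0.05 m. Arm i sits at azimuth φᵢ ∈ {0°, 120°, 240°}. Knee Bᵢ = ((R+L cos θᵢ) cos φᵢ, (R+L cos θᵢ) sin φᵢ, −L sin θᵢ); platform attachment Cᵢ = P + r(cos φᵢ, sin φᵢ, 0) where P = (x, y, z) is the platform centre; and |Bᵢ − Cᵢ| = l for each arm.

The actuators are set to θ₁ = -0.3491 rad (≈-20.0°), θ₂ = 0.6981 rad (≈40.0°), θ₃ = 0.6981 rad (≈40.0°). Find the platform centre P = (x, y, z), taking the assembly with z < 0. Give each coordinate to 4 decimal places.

(0.2065, 0.0000, -0.3872)

centre 1 = (0.2391·cos0.0°, 0.2391·sin0.0°, 0.0616) = (0.2391, 0.0000, 0.0616)
centre 2 = (0.2079·cos120.0°, 0.2079·sin120.0°, -0.1157) = (-0.1039, 0.1800, -0.1157)
φ3=240.0°: virtual centre (-0.1039, -0.1800, -0.1157), radius l
|centre ₂|²−|centre ₁|² = -0.0044;  |centre ₃|²−|centre ₁|² = -0.0044
plane₁₂: -0.6862x+0.3601y+-0.3545z = -0.0044
Cramer: x(z) = 0.0064-0.5167z;  y(z) = 0.0000+0.0000z
into |P−centre ₁|² = l²: 1.2670z² + 0.1174z + -0.1445 = 0;  Δ = 0.7462;  z = -0.3872 or 0.2946 → z<0 root = -0.3872
x = 0.2065, y = 0.0000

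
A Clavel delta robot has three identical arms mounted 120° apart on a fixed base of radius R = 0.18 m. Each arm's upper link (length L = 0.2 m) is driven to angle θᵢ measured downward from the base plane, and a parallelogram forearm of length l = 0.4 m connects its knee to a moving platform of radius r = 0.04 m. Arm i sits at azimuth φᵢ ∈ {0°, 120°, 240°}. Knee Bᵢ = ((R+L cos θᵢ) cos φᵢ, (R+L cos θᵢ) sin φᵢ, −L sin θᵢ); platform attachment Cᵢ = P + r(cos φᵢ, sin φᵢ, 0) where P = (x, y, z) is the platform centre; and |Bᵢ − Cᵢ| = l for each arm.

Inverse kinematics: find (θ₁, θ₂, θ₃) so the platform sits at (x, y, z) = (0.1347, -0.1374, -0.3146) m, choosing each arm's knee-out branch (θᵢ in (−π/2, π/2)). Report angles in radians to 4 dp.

θ₁ = 0.0000, θ₂ = 1.3090, θ₃ = 0.4362

arm 1 (φ=0.0°): x'=0.1347, y'=-0.1374
  A cos θ + B sin θ = C:  0.0053·cos θ + -0.3146·sin θ = 0.0053
  √(A²+B²)=0.3146;  θ1 = -1.5540+1.5540 ≈ 0.0000
rotate P by −φ2: (-0.1863, -0.0480, -0.3146)
  A=0.3263, B=-0.3146, C=(l²−L²−A²−y'²−z²)/(2L)=-0.2194
  √(A²+B²)=0.4533;  θ2 = -0.7671+2.0761 ≈ 1.3090
arm 3 (φ=240.0°): x'=0.0516, y'=0.1854
  A cos θ + B sin θ = C:  0.0884·cos θ + -0.3146·sin θ = -0.0528
  √(A²+B²)=0.3268;  θ3 = -1.2970+1.7332 ≈ 0.4362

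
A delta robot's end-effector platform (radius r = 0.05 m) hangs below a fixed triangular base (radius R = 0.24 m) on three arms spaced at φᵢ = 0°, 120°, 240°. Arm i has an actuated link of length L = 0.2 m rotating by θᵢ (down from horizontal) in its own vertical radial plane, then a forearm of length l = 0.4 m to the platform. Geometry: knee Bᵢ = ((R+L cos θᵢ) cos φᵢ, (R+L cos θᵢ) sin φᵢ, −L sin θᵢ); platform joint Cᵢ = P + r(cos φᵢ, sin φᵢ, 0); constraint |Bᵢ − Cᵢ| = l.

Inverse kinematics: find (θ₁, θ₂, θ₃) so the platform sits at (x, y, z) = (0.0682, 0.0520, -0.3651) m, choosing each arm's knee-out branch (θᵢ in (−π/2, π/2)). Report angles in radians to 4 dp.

θ₁ = 0.5237, θ₂ = 0.7853, θ₃ = 1.1342

φ1=0.0° → target in arm frame (0.0682, 0.0520)
  A=0.1218, B=-0.3651, C=(l²−L²−A²−y'²−z²)/(2L)=-0.0771
  √(A²+B²)=0.3849;  θ1 = -1.2488+1.7725 ≈ 0.5237
φ2=120.0° → target in arm frame (0.0109, -0.0851)
  A cos θ + B sin θ = C:  0.1791·cos θ + -0.3651·sin θ = -0.1315
  θ2 = atan2(B,A) + arccos(C/0.4066) = 0.7853
rotate P by −φ3: (-0.0791, 0.0331, -0.3651)
  A cos θ + B sin θ = C:  0.2691·cos θ + -0.3651·sin θ = -0.2171
  √(A²+B²)=0.4536;  θ3 = -0.9356+2.0698 ≈ 1.1342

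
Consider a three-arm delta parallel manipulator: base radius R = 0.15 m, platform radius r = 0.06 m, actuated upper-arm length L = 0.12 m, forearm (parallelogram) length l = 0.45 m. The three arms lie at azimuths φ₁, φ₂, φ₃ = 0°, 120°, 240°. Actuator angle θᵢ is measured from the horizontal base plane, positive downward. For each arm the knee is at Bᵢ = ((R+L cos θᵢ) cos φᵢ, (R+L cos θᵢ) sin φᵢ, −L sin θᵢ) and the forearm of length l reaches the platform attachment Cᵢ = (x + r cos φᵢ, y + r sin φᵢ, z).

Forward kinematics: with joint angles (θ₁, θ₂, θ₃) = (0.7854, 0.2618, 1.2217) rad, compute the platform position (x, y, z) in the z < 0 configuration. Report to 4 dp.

(-0.0019, 0.1541, -0.4689)

φ1=0.0°: virtual centre (0.1749, 0.0000, -0.0849), radius l
arm 2 at φ=120.0°: e+L cos θ2 = 0.2059;  centre 2 = (-0.1030, 0.1783, -0.0311)
arm 3 at φ=240.0°: e+L cos θ3 = 0.1310;  centre 3 = (-0.0655, -0.1135, -0.1128)
|centre ₂|²−|centre ₁|² = 0.0056;  |centre ₃|²−|centre ₁|² = -0.0079
plane₁₂: -0.5556x+0.3566y+0.1076z = 0.0056
Cramer: x(z) = 0.0052+0.0152z;  y(z) = 0.0238-0.2780z
sphere 1 gives Az²+Bz+C=0 with A=1.0775, B=0.1513, C=-0.1659;  B²−4AC=0.7382;  roots -0.4689, 0.3284;  negative root z = -0.4689
x = -0.0019, y = 0.1541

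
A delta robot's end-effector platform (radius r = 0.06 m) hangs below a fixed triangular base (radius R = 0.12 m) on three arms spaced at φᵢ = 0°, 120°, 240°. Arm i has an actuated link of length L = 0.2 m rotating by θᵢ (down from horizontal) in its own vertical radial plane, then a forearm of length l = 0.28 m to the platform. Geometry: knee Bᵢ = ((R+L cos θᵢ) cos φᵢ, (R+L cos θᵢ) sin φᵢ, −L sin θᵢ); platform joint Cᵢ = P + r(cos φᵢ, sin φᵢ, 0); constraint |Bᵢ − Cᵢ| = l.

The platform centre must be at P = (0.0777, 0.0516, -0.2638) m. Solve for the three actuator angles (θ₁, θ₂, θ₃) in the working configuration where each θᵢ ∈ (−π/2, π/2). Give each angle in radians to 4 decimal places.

φ1=0.0° → target in arm frame (0.0777, 0.0516)
  e−x'=-0.0177;  (l²−L²−(e−x')²−y'²−z²)/2L = -0.0854
  γ=atan2(-0.2638,-0.0177)=-1.6378;  ψ=arccos(-0.3231)=1.8998;  θ1=γ+ψ≈0.2620
arm 2 (φ=120.0°): x'=0.0058, y'=-0.0931
  A=0.0542, B=-0.2638, C=(l²−L²−A²−y'²−z²)/(2L)=-0.1070
  √(A²+B²)=0.2693;  θ2 = -1.3683+1.9793 ≈ 0.6110
rotate P by −φ3: (-0.0835, 0.0415, -0.2638)
  e−x'=0.1435;  (l²−L²−(e−x')²−y'²−z²)/2L = -0.1338
  √(A²+B²)=0.3003;  θ3 = -1.0725+2.0325 ≈ 0.9600

θ₁ = 0.2620, θ₂ = 0.6110, θ₃ = 0.9600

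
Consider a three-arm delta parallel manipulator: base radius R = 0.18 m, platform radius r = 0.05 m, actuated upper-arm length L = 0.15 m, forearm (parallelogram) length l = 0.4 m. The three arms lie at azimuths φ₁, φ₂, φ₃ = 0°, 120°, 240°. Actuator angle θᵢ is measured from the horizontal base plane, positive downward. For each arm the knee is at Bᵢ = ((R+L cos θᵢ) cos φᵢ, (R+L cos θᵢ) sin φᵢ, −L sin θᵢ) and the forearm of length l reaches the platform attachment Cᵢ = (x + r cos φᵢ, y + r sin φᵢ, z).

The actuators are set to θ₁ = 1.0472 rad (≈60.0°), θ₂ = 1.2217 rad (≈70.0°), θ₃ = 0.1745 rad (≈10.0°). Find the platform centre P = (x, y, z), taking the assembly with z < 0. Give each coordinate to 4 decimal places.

(-0.0500, -0.1421, -0.4034)

φ1=0.0°: virtual centre (0.2050, 0.0000, -0.1299), radius l
φ2=120.0°: virtual centre (-0.0907, 0.1570, -0.1410), radius l
O3 = (0.2777·cos240.0°, 0.2777·sin240.0°, -0.0260) = (-0.1389, -0.2405, -0.0260)
|O₂|²−|O₁|² = -0.0062;  |O₃|²−|O₁|² = 0.0189
plane₁₂: -0.5913x+0.3140y+-0.0221z = -0.0062
Cramer: x(z) = -0.0059+0.1091z;  y(z) = -0.0308+0.2758z
into |P−O₁|² = l²: 1.0880z² + 0.1968z + -0.0977 = 0;  Δ = 0.4638;  z = -0.4034 or 0.2225 → z<0 root = -0.4034
x = -0.0500, y = -0.1421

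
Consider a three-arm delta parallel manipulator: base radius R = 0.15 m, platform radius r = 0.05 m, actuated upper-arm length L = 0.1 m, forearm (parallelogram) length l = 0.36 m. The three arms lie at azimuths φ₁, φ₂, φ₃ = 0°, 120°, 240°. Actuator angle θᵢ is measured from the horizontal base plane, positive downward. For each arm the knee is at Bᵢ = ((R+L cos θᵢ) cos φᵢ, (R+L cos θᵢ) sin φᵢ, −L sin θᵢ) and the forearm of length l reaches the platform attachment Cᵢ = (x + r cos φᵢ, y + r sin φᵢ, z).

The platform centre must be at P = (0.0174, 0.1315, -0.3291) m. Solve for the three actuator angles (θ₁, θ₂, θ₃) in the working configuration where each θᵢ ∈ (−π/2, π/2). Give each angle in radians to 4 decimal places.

arm 1 (φ=0.0°): x'=0.0174, y'=0.1315
  A=0.0826, B=-0.3291, C=(l²−L²−A²−y'²−z²)/(2L)=-0.0641
  γ=atan2(-0.3291,0.0826)=-1.3249;  ψ=arccos(-0.1889)=1.7609;  θ1=γ+ψ≈0.4360
rotate P by −φ2: (0.1052, -0.0808, -0.3291)
  A cos θ + B sin θ = C:  -0.0052·cos θ + -0.3291·sin θ = 0.0237
  √(A²+B²)=0.3291;  θ2 = -1.5865+1.4988 ≈ -0.0877
arm 3 (φ=240.0°): x'=-0.1226, y'=-0.0507
  A=0.2226, B=-0.3291, C=(l²−L²−A²−y'²−z²)/(2L)=-0.2041
  γ=atan2(-0.3291,0.2226)=-0.9761;  ψ=arccos(-0.5137)=2.1103;  θ3=γ+ψ≈1.1341

θ₁ = 0.4360, θ₂ = -0.0877, θ₃ = 1.1341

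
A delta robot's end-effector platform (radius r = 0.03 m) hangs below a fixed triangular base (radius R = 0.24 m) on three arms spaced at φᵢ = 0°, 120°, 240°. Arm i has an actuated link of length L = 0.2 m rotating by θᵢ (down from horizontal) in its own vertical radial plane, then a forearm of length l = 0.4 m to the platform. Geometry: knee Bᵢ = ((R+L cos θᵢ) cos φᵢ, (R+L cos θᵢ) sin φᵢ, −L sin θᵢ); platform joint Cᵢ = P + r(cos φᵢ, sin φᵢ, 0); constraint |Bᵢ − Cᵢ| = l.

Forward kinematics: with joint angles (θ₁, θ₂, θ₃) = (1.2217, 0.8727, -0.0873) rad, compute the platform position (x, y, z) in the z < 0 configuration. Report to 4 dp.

centre 1 = (0.2784·cos0.0°, 0.2784·sin0.0°, -0.1879) = (0.2784, 0.0000, -0.1879)
centre 2 = (0.3386·cos120.0°, 0.3386·sin120.0°, -0.1532) = (-0.1693, 0.2932, -0.1532)
centre 3 = (0.4092·cos240.0°, 0.4092·sin240.0°, 0.0174) = (-0.2046, -0.3544, 0.0174)
eliminate P² terms by subtracting sphere 1 from 2 and 3
linear system: -0.8954x+0.5864y = 0.0253−0.0694z; -0.9661x+-0.7088y = 0.0549−0.4107z
det = 1.2011;  x = -0.0417+0.2415z,  y = -0.0206+0.2503z
into |P−centre ₁|² = l²: 1.1210z² + 0.2109z + -0.0218 = 0;  Δ = 0.1421;  z = -0.2622 or 0.0740 → z<0 root = -0.2622
x = -0.1051, y = -0.0863

(-0.1051, -0.0863, -0.2622)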